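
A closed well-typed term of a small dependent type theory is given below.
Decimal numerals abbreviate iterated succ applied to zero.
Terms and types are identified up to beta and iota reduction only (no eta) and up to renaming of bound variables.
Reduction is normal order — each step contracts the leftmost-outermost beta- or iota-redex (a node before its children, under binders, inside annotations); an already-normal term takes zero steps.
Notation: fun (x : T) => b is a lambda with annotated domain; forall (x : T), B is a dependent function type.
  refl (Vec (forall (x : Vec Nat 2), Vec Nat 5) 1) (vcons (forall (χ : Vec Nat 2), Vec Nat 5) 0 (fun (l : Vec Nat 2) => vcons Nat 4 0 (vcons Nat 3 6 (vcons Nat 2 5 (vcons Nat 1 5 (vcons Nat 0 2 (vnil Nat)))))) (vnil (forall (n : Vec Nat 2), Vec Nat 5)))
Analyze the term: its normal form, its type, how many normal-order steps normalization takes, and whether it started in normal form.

reduced normal form:
  refl (Vec (forall (x : Vec Nat 2), Vec Nat 5) 1) (vcons (forall (χ : Vec Nat 2), Vec Nat 5) 0 (fun (l : Vec Nat 2) => vcons Nat 4 0 (vcons Nat 3 6 (vcons Nat 2 5 (vcons Nat 1 5 (vcons Nat 0 2 (vnil Nat)))))) (vnil (forall (n : Vec Nat 2), Vec Nat 5)))
inferred type:
  Eq (Vec (forall (x : Vec Nat 2), Vec Nat 5) 1) (vcons (forall (χ : Vec Nat 2), Vec Nat 5) 0 (fun (l : Vec Nat 2) => vcons Nat 4 0 (vcons Nat 3 6 (vcons Nat 2 5 (vcons Nat 1 5 (vcons Nat 0 2 (vnil Nat)))))) (vnil (forall (n : Vec Nat 2), Vec Nat 5))) (vcons (forall (p : Vec Nat 2), Vec Nat 5) 0 (fun (d : Vec Nat 2) => vcons Nat 4 0 (vcons Nat 3 6 (vcons Nat 2 5 (vcons Nat 1 5 (vcons Nat 0 2 (vnil Nat)))))) (vnil (forall (φ : Vec Nat 2), Vec Nat 5)))
steps to reach normal form (normal order): 0
term was already normal: yes


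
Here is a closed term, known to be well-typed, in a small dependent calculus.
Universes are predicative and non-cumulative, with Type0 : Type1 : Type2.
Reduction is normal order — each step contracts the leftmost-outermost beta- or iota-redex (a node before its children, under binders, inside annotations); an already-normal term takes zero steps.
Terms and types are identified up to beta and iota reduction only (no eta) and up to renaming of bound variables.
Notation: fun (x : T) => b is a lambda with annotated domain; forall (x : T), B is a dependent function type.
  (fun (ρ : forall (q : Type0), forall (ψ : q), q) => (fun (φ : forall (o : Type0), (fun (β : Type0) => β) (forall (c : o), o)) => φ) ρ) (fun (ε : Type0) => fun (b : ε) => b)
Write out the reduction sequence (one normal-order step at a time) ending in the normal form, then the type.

normal-order reduction sequence:
  (fun (ρ : forall (q : Type0), forall (ψ : q), q) => (fun (φ : forall (o : Type0), (fun (β : Type0) => β) (forall (c : o), o)) => φ) ρ) (fun (ε : Type0) => fun (b : ε) => b)
  ~> (fun (ρ : forall (q : Type0), (fun (ψ : Type0) => ψ) (forall (φ : q), q)) => ρ) (fun (o : Type0) => fun (β : o) => β)
  ~> fun (ρ : Type0) => fun (q : ρ) => q
the term's type:
  forall (ρ : Type0), forall (q : ρ), ρ


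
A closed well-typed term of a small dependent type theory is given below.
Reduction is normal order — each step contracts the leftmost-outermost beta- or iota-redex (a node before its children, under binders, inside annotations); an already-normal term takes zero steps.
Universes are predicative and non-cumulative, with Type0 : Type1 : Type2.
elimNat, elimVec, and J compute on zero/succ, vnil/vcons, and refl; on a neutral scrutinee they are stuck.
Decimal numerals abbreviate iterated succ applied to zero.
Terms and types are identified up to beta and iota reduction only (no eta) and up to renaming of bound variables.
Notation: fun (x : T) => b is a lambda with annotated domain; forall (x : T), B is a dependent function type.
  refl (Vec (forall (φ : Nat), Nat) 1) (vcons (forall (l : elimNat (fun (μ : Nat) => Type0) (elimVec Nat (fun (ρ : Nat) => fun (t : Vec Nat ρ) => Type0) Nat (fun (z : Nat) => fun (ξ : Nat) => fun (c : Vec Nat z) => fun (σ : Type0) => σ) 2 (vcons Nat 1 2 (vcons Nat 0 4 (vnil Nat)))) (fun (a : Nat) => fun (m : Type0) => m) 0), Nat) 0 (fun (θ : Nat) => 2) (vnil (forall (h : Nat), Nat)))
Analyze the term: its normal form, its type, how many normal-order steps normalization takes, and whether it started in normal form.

reduced normal form:
  refl (Vec (forall (φ : Nat), Nat) 1) (vcons (forall (l : Nat), Nat) 0 (fun (μ : Nat) => 2) (vnil (forall (ρ : Nat), Nat)))
type:
  Eq (Vec (forall (φ : Nat), Nat) 1) (vcons (forall (l : Nat), Nat) 0 (fun (μ : Nat) => 2) (vnil (forall (ρ : Nat), Nat))) (vcons (forall (t : Nat), Nat) 0 (fun (z : Nat) => 2) (vnil (forall (ξ : Nat), Nat)))
reduction steps (normal order): 12
term was already normal: no
first contracted redex: an elimNat iota-redex


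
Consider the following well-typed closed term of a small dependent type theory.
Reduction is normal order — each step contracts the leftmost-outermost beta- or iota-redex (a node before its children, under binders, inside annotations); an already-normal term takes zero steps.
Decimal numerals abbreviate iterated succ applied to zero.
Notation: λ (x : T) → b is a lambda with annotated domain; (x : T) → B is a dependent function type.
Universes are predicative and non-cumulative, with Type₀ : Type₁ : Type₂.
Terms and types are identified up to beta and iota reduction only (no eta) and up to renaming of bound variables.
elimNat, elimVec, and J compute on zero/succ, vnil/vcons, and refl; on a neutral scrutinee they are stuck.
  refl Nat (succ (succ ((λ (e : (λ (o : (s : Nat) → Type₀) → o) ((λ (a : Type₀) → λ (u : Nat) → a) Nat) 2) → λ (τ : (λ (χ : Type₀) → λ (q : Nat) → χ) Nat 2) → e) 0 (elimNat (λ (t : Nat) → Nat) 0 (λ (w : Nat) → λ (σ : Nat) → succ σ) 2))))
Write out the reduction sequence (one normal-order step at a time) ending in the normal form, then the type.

reduction (normal order):
  refl Nat (succ (succ ((λ (e : (λ (o : (s : Nat) → Type₀) → o) ((λ (a : Type₀) → λ (u : Nat) → a) Nat) 2) → λ (τ : (λ (χ : Type₀) → λ (q : Nat) → χ) Nat 2) → e) 0 (elimNat (λ (t : Nat) → Nat) 0 (λ (w : Nat) → λ (σ : Nat) → succ σ) 2))))
  ~> refl Nat (succ (succ ((λ (e : (λ (o : Type₀) → λ (s : Nat) → o) Nat 2) → 0) (elimNat (λ (a : Nat) → Nat) 0 (λ (u : Nat) → λ (τ : Nat) → succ τ) 2))))
  ~> refl Nat 2
type:
  Eq Nat 2 2


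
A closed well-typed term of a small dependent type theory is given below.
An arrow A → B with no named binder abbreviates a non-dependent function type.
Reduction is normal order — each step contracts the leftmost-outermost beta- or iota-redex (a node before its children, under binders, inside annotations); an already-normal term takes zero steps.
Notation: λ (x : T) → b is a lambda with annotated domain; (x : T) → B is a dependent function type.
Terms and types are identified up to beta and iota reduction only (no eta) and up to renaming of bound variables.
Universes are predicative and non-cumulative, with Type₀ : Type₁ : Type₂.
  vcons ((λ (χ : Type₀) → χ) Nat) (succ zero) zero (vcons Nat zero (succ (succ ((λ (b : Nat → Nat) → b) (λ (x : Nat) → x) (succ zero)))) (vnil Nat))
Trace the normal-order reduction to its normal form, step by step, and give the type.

normal-order reduction sequence:
  vcons ((λ (χ : Type₀) → χ) Nat) (succ zero) zero (vcons Nat zero (succ (succ ((λ (b : Nat → Nat) → b) (λ (x : Nat) → x) (succ zero)))) (vnil Nat))
  ~> vcons Nat (succ zero) zero (vcons Nat zero (succ (succ ((λ (χ : Nat → Nat) → χ) (λ (b : Nat) → b) (succ zero)))) (vnil Nat))
  ~> vcons Nat (succ zero) zero (vcons Nat zero (succ (succ ((λ (χ : Nat) → χ) (succ zero)))) (vnil Nat))
  ~> vcons Nat (succ zero) zero (vcons Nat zero (succ (succ (succ zero))) (vnil Nat))
inferred type:
  Vec Nat (succ (succ zero))


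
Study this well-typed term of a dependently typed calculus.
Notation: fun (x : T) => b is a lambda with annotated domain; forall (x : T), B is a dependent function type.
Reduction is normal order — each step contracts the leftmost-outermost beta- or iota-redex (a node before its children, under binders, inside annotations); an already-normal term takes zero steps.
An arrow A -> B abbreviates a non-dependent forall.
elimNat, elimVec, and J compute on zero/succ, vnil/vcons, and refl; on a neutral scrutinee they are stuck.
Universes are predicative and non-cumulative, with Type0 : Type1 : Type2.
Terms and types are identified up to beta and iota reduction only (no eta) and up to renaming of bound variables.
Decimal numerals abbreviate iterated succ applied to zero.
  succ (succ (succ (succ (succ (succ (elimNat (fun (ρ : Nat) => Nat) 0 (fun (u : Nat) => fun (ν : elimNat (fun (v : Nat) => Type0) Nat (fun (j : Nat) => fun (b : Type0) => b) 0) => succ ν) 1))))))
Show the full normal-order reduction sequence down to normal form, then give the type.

reduction (normal order):
  succ (succ (succ (succ (succ (succ (elimNat (fun (ρ : Nat) => Nat) 0 (fun (u : Nat) => fun (ν : elimNat (fun (v : Nat) => Type0) Nat (fun (j : Nat) => fun (b : Type0) => b) 0) => succ ν) 1))))))
  ~> succ (succ (succ (succ (succ (succ ((fun (ρ : Nat) => fun (u : elimNat (fun (ν : Nat) => Type0) Nat (fun (v : Nat) => fun (j : Type0) => j) 0) => succ u) 0 (elimNat (fun (b : Nat) => Nat) 0 (fun (σ : Nat) => fun (g : elimNat (fun (i : Nat) => Type0) Nat (fun (φ : Nat) => fun (ξ : Type0) => ξ) 0) => succ g) 0)))))))
  ~> succ (succ (succ (succ (succ (succ ((fun (ρ : elimNat (fun (u : Nat) => Type0) Nat (fun (ν : Nat) => fun (v : Type0) => v) 0) => succ ρ) (elimNat (fun (j : Nat) => Nat) 0 (fun (b : Nat) => fun (σ : elimNat (fun (g : Nat) => Type0) Nat (fun (i : Nat) => fun (φ : Type0) => φ) 0) => succ σ) 0)))))))
  ~> succ (succ (succ (succ (succ (succ (succ (elimNat (fun (ρ : Nat) => Nat) 0 (fun (u : Nat) => fun (ν : elimNat (fun (v : Nat) => Type0) Nat (fun (j : Nat) => fun (b : Type0) => b) 0) => succ ν) 0)))))))
  ~> 7
the term's type:
  Nat


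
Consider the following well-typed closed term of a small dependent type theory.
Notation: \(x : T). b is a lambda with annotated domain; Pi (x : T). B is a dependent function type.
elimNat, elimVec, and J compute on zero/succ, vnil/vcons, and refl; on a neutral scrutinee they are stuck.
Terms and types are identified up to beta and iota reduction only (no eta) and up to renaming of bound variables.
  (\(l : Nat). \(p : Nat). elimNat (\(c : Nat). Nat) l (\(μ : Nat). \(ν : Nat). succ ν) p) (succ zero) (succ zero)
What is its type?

the term's type:
  Nat


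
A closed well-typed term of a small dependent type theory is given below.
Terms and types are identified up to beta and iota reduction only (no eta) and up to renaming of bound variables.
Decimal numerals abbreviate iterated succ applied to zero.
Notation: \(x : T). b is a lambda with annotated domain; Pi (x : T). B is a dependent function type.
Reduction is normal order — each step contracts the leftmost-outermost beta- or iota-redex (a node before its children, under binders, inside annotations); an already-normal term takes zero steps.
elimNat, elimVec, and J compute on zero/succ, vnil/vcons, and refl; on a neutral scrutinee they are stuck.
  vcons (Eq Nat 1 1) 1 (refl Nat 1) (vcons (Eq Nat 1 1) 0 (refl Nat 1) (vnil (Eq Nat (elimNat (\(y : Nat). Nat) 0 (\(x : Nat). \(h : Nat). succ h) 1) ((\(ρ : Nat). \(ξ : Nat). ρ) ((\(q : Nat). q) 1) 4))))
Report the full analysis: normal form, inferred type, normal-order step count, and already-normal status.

reduced normal form:
  vcons (Eq Nat 1 1) 1 (refl Nat 1) (vcons (Eq Nat 1 1) 0 (refl Nat 1) (vnil (Eq Nat 1 1)))
inferred type:
  Vec (Eq Nat 1 1) 2
normal-order step count: 7
already normal: no
first contracted redex: an elimNat iota-redex


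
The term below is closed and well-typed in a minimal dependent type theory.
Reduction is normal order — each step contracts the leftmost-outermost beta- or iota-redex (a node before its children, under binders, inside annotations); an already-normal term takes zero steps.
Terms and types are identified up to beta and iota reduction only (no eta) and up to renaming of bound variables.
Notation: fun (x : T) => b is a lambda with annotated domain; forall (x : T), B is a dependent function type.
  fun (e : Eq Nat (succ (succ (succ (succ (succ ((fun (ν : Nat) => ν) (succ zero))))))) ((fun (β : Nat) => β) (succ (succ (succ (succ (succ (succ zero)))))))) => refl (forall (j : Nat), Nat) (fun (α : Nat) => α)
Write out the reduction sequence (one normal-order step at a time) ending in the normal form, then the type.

reduction (normal order):
  fun (e : Eq Nat (succ (succ (succ (succ (succ ((fun (ν : Nat) => ν) (succ zero))))))) ((fun (β : Nat) => β) (succ (succ (succ (succ (succ (succ zero)))))))) => refl (forall (j : Nat), Nat) (fun (α : Nat) => α)
  ~> fun (e : Eq Nat (succ (succ (succ (succ (succ (succ zero)))))) ((fun (ν : Nat) => ν) (succ (succ (succ (succ (succ (succ zero)))))))) => refl (forall (β : Nat), Nat) (fun (j : Nat) => j)
  ~> fun (e : Eq Nat (succ (succ (succ (succ (succ (succ zero)))))) (succ (succ (succ (succ (succ (succ zero))))))) => refl (forall (ν : Nat), Nat) (fun (β : Nat) => β)
type:
  forall (e : Eq Nat (succ (succ (succ (succ (succ (succ zero)))))) (succ (succ (succ (succ (succ (succ zero))))))), Eq (forall (ν : Nat), Nat) (fun (β : Nat) => β) (fun (j : Nat) => j)


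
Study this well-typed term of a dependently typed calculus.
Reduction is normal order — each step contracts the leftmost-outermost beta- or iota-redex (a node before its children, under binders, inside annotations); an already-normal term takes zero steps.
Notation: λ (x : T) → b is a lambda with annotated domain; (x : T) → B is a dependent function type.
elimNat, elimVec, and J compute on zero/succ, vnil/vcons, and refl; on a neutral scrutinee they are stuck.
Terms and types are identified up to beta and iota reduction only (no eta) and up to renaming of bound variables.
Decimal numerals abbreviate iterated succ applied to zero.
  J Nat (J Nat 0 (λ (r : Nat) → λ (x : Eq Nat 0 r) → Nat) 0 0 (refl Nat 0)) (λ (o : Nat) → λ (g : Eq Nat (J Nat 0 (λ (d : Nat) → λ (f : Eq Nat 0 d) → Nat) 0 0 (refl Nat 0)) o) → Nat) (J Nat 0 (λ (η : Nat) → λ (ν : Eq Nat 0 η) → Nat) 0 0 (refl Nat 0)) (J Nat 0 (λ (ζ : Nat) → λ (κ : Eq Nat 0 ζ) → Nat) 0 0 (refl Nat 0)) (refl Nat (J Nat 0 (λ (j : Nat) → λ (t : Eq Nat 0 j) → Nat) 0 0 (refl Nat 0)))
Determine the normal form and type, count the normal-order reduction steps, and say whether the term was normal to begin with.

normal form:
  0
the term's type:
  Nat
normal-order step count: 2
term was already normal: no
first contracted redex: a J iota-redex


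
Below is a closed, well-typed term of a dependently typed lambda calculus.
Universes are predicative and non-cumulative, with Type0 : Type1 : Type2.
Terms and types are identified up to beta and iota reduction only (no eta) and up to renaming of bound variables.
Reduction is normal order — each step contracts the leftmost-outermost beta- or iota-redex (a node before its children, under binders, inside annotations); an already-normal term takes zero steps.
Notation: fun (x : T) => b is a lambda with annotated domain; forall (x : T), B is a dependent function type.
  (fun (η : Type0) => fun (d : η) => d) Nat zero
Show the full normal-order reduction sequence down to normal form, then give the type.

normal-order reduction:
  (fun (η : Type0) => fun (d : η) => d) Nat zero
  ~> (fun (η : Nat) => η) zero
  ~> zero
the term's type:
  Nat


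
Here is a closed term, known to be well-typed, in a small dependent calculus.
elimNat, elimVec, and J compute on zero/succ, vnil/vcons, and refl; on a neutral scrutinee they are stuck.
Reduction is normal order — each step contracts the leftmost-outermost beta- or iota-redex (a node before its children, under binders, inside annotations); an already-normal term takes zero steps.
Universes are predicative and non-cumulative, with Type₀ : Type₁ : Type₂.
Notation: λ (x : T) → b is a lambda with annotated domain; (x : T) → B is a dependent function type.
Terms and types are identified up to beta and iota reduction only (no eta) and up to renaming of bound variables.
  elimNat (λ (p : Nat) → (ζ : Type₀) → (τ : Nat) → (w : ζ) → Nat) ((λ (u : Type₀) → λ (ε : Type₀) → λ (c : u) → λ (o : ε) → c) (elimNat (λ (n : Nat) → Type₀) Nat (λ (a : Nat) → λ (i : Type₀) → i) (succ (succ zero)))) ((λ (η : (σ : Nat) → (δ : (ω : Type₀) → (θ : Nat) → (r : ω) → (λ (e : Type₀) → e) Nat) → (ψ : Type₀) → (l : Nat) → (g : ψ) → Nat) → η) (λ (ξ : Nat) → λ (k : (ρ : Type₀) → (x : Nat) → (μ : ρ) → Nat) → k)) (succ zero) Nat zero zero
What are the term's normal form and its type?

normal form:
  zero
type:
  Nat


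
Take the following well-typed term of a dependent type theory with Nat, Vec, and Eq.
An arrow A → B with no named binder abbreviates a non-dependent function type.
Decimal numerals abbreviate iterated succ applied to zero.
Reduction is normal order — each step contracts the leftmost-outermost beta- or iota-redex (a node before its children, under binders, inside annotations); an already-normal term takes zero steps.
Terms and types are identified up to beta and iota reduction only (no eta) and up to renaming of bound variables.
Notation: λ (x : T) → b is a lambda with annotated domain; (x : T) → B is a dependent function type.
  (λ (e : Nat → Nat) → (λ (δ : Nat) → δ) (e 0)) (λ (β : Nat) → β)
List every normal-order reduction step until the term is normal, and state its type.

normal-order reduction:
  (λ (e : Nat → Nat) → (λ (δ : Nat) → δ) (e 0)) (λ (β : Nat) → β)
  ~> (λ (e : Nat) → e) ((λ (δ : Nat) → δ) 0)
  ~> (λ (e : Nat) → e) 0
  ~> 0
type:
  Nat


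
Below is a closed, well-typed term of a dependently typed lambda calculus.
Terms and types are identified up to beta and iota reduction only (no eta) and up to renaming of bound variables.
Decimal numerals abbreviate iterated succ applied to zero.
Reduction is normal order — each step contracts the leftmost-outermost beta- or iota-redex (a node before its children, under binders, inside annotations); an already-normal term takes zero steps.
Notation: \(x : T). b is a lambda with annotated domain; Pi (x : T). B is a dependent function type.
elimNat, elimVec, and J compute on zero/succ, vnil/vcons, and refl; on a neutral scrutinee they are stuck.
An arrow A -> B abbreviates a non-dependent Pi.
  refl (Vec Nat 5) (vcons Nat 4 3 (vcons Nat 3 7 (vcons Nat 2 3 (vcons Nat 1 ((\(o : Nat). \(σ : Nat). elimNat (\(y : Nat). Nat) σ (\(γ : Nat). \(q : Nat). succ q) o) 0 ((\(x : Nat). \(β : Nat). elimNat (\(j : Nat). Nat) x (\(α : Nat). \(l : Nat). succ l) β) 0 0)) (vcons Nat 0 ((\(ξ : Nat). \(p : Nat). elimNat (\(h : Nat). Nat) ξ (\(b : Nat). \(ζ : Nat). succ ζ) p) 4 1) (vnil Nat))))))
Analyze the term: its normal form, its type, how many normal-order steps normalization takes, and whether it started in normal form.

reduced normal form:
  refl (Vec Nat 5) (vcons Nat 4 3 (vcons Nat 3 7 (vcons Nat 2 3 (vcons Nat 1 0 (vcons Nat 0 5 (vnil Nat))))))
inferred type:
  Eq (Vec Nat 5) (vcons Nat 4 3 (vcons Nat 3 7 (vcons Nat 2 3 (vcons Nat 1 0 (vcons Nat 0 5 (vnil Nat)))))) (vcons Nat 4 3 (vcons Nat 3 7 (vcons Nat 2 3 (vcons Nat 1 0 (vcons Nat 0 5 (vnil Nat))))))
normal-order step count: 12
started in normal form: no
first redex: a beta-redex


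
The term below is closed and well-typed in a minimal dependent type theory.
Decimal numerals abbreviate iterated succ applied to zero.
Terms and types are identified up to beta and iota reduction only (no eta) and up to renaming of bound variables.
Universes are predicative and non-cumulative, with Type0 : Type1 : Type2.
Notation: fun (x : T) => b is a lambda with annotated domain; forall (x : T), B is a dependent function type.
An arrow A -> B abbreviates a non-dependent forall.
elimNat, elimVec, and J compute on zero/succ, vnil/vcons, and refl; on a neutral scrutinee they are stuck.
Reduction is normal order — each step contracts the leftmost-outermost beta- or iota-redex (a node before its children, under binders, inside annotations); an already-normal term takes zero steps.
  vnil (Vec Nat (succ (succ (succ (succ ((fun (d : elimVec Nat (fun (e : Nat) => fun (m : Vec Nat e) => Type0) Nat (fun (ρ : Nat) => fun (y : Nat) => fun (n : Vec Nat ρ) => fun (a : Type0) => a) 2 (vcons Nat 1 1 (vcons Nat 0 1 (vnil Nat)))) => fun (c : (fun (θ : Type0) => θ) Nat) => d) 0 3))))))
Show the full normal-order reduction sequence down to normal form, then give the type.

normal-order reduction sequence:
  vnil (Vec Nat (succ (succ (succ (succ ((fun (d : elimVec Nat (fun (e : Nat) => fun (m : Vec Nat e) => Type0) Nat (fun (ρ : Nat) => fun (y : Nat) => fun (n : Vec Nat ρ) => fun (a : Type0) => a) 2 (vcons Nat 1 1 (vcons Nat 0 1 (vnil Nat)))) => fun (c : (fun (θ : Type0) => θ) Nat) => d) 0 3))))))
  ~> vnil (Vec Nat (succ (succ (succ (succ ((fun (d : (fun (e : Type0) => e) Nat) => 0) 3))))))
  ~> vnil (Vec Nat 4)
the term's type:
  Vec (Vec Nat 4) 0


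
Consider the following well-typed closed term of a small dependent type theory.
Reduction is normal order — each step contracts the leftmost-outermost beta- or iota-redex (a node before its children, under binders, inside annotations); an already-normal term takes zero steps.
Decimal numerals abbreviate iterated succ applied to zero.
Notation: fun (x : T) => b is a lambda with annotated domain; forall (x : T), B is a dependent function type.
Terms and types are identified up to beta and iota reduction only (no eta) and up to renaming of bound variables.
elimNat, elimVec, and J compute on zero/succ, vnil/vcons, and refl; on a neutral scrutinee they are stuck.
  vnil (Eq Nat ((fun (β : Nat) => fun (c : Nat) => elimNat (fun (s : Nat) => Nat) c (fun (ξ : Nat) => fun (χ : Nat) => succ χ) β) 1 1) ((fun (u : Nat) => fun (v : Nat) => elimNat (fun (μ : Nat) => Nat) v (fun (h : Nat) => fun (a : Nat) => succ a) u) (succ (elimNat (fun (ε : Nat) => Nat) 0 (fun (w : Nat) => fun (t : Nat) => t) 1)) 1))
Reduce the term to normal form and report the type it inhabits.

reduced normal form:
  vnil (Eq Nat 2 2)
the term's type:
  Vec (Eq Nat 2 2) 0


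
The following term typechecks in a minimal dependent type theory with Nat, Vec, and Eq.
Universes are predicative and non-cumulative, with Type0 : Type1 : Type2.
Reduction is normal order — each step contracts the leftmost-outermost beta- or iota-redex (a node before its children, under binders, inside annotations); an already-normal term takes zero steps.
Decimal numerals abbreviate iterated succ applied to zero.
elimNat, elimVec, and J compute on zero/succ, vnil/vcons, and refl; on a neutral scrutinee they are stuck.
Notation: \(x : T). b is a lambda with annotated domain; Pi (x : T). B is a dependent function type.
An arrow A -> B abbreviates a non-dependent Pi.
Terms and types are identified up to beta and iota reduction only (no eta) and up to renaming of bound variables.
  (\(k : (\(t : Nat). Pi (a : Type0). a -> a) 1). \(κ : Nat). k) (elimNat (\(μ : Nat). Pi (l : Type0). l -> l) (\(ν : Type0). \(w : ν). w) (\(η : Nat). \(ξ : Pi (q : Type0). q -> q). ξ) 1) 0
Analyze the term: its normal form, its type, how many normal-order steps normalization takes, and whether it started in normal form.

reduced normal form:
  \(k : Type0). \(t : k). t
type:
  Pi (k : Type0). k -> k
normal-order step count: 6
term was already normal: no
first redex: a beta-redex


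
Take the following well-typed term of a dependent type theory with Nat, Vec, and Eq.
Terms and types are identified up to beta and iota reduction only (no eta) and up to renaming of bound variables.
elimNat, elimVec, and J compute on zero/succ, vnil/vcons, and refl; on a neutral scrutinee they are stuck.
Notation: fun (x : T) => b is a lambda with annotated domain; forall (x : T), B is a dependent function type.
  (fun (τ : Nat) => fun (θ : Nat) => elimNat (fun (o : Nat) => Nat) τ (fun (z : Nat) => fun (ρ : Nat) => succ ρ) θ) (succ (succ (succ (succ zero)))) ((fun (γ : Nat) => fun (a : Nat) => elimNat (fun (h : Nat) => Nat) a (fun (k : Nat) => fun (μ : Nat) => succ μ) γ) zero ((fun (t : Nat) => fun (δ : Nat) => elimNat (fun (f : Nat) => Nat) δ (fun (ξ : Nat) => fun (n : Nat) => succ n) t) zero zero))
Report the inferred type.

the term's type:
  Nat


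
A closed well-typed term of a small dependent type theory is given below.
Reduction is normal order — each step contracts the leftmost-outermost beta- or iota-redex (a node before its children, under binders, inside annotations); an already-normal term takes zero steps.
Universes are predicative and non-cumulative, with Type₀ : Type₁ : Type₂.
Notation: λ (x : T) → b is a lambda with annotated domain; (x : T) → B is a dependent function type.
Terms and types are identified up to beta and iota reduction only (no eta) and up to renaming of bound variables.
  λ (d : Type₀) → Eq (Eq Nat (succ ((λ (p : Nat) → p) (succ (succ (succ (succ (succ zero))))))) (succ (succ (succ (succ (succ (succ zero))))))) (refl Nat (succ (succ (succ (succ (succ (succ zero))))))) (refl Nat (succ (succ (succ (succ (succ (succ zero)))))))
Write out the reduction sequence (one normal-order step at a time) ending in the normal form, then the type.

normal-order reduction:
  λ (d : Type₀) → Eq (Eq Nat (succ ((λ (p : Nat) → p) (succ (succ (succ (succ (succ zero))))))) (succ (succ (succ (succ (succ (succ zero))))))) (refl Nat (succ (succ (succ (succ (succ (succ zero))))))) (refl Nat (succ (succ (succ (succ (succ (succ zero)))))))
  ~> λ (d : Type₀) → Eq (Eq Nat (succ (succ (succ (succ (succ (succ zero)))))) (succ (succ (succ (succ (succ (succ zero))))))) (refl Nat (succ (succ (succ (succ (succ (succ zero))))))) (refl Nat (succ (succ (succ (succ (succ (succ zero)))))))
type:
  (d : Type₀) → Type₀


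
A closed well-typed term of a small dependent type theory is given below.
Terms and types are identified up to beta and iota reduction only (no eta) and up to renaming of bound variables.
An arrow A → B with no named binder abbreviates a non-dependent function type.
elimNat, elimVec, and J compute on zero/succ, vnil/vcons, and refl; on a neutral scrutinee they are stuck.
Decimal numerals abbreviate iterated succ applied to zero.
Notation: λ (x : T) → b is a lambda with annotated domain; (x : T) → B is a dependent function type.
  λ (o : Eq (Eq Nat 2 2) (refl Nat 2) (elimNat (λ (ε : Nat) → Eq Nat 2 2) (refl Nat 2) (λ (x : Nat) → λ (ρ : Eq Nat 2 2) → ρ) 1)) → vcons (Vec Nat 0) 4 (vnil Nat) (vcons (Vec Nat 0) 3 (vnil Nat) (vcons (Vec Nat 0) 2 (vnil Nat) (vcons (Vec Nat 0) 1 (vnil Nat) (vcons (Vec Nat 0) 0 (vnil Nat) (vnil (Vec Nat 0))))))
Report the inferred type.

type:
  Eq (Eq Nat 2 2) (refl Nat 2) (refl Nat 2) → Vec (Vec Nat 0) 5


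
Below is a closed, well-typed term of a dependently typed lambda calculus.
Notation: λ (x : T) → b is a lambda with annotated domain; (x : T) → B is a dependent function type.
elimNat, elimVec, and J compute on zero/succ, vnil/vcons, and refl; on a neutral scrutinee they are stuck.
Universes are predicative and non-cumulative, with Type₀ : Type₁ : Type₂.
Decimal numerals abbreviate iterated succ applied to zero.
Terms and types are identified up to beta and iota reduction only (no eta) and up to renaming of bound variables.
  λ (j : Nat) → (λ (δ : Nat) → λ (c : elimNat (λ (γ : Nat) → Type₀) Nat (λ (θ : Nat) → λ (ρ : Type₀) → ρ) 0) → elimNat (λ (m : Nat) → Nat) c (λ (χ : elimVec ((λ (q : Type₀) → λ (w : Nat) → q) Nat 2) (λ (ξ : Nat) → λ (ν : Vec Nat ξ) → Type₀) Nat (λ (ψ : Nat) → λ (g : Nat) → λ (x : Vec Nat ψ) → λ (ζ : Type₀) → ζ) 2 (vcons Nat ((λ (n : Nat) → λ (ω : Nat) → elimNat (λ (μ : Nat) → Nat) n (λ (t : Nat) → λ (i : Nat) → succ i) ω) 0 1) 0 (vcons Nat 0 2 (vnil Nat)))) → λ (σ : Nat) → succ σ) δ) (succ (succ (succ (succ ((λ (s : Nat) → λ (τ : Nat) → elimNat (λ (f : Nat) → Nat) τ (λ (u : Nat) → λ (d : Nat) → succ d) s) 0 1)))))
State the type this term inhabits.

type:
  (j : Nat) → (δ : Nat) → Nat


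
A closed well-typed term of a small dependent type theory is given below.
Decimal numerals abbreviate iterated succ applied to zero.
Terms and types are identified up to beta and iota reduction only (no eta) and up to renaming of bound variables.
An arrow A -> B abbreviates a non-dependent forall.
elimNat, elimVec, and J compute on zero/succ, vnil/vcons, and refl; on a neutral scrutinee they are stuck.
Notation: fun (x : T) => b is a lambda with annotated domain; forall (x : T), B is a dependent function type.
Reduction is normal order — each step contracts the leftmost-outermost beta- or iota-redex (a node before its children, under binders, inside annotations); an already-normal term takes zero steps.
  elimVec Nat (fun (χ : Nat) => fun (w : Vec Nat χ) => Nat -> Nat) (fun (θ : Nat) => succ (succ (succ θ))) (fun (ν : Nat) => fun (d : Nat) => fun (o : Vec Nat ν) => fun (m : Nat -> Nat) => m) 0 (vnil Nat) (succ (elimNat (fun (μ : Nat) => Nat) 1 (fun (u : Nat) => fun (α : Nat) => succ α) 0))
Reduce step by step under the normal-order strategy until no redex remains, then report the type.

reduction (normal order):
  elimVec Nat (fun (χ : Nat) => fun (w : Vec Nat χ) => Nat -> Nat) (fun (θ : Nat) => succ (succ (succ θ))) (fun (ν : Nat) => fun (d : Nat) => fun (o : Vec Nat ν) => fun (m : Nat -> Nat) => m) 0 (vnil Nat) (succ (elimNat (fun (μ : Nat) => Nat) 1 (fun (u : Nat) => fun (α : Nat) => succ α) 0))
  ~> (fun (χ : Nat) => succ (succ (succ χ))) (succ (elimNat (fun (w : Nat) => Nat) 1 (fun (θ : Nat) => fun (ν : Nat) => succ ν) 0))
  ~> succ (succ (succ (succ (elimNat (fun (χ : Nat) => Nat) 1 (fun (w : Nat) => fun (θ : Nat) => succ θ) 0))))
  ~> 5
type:
  Nat


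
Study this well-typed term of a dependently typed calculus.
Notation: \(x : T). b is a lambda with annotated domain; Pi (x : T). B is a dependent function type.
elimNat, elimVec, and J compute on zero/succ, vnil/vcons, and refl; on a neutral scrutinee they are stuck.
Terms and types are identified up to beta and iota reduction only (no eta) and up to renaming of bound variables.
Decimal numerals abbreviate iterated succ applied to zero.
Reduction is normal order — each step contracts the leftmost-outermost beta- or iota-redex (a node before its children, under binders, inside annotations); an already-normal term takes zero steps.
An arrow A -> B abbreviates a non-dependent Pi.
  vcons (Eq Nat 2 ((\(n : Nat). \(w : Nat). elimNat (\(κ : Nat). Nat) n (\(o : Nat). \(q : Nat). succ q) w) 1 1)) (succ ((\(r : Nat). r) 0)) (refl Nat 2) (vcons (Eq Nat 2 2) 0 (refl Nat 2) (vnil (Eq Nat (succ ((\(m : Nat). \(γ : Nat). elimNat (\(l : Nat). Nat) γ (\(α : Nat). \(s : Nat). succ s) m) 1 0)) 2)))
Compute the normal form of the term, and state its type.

normal form:
  vcons (Eq Nat 2 2) 1 (refl Nat 2) (vcons (Eq Nat 2 2) 0 (refl Nat 2) (vnil (Eq Nat 2 2)))
inferred type:
  Vec (Eq Nat 2 2) 2


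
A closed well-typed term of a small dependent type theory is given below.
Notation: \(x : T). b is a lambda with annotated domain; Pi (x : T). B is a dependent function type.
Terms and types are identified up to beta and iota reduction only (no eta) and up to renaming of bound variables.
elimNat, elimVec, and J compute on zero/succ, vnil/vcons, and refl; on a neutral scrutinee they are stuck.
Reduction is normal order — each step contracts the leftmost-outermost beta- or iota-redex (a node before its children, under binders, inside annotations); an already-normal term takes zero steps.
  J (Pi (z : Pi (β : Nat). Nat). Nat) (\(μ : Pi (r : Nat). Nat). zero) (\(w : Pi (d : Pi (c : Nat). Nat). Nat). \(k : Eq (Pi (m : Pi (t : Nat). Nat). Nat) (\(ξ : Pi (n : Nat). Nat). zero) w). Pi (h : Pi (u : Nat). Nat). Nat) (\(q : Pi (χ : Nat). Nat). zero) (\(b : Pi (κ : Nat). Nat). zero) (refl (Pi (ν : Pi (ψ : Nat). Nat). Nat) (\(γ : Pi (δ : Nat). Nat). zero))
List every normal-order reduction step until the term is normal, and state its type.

normal-order reduction sequence:
  J (Pi (z : Pi (β : Nat). Nat). Nat) (\(μ : Pi (r : Nat). Nat). zero) (\(w : Pi (d : Pi (c : Nat). Nat). Nat). \(k : Eq (Pi (m : Pi (t : Nat). Nat). Nat) (\(ξ : Pi (n : Nat). Nat). zero) w). Pi (h : Pi (u : Nat). Nat). Nat) (\(q : Pi (χ : Nat). Nat). zero) (\(b : Pi (κ : Nat). Nat). zero) (refl (Pi (ν : Pi (ψ : Nat). Nat). Nat) (\(γ : Pi (δ : Nat). Nat). zero))
  ~> \(z : Pi (β : Nat). Nat). zero
type:
  Pi (z : Pi (β : Nat). Nat). Nat


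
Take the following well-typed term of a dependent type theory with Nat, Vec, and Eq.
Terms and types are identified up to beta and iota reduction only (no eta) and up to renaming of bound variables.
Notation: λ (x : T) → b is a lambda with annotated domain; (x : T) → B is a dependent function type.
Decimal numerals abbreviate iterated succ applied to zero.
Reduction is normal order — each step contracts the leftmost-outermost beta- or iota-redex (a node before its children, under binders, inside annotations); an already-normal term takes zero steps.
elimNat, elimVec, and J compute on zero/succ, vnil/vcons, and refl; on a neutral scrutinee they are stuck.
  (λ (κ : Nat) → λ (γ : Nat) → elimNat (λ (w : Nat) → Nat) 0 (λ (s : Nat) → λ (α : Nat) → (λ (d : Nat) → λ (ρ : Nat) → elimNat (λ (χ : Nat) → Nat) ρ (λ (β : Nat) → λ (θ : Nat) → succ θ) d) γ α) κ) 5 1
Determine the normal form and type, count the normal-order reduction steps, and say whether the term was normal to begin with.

normal form:
  5
inferred type:
  Nat
reduction steps (normal order): 48
already normal: no
first contracted redex: a beta-redex


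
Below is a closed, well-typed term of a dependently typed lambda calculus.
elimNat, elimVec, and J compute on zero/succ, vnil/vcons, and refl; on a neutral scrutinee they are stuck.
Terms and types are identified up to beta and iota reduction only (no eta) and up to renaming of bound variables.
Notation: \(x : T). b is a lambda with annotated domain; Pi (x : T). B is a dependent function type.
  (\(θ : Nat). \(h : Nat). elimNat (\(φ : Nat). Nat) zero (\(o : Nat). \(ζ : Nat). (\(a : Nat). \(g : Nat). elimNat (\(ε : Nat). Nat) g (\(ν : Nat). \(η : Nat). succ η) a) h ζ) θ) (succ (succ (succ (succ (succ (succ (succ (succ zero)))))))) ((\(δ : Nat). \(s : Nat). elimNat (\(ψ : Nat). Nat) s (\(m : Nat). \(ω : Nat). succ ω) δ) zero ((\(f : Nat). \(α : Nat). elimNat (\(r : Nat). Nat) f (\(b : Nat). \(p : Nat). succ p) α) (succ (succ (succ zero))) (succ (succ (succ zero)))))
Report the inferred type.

type:
  Nat


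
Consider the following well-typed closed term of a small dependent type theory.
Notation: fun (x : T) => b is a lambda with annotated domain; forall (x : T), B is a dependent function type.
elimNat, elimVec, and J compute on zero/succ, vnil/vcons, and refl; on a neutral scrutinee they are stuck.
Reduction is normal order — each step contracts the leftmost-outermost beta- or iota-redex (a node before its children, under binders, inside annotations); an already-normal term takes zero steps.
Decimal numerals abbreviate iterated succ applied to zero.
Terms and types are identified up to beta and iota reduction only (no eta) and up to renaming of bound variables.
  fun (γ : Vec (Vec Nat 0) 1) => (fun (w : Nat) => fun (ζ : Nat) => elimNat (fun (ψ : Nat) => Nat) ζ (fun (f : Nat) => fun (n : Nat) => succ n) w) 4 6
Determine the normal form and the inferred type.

reduced normal form:
  fun (γ : Vec (Vec Nat 0) 1) => 10
type:
  forall (γ : Vec (Vec Nat 0) 1), Nat
observation: the first redex contracted is a beta-redex; the normal form is reached in 15 normal-order steps.


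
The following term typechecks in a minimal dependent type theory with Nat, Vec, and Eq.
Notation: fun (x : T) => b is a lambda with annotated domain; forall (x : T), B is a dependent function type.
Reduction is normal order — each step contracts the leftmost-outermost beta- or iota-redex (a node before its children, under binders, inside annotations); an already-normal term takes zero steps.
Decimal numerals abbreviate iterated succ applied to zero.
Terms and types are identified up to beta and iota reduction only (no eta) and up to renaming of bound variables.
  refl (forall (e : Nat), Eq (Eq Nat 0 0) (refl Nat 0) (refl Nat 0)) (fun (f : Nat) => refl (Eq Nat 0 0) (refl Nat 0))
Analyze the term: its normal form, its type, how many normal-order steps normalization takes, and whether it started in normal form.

resulting normal form:
  refl (forall (e : Nat), Eq (Eq Nat 0 0) (refl Nat 0) (refl Nat 0)) (fun (f : Nat) => refl (Eq Nat 0 0) (refl Nat 0))
inferred type:
  Eq (forall (e : Nat), Eq (Eq Nat 0 0) (refl Nat 0) (refl Nat 0)) (fun (f : Nat) => refl (Eq Nat 0 0) (refl Nat 0)) (fun (a : Nat) => refl (Eq Nat 0 0) (refl Nat 0))
steps to reach normal form (normal order): 0
term was already normal: yes


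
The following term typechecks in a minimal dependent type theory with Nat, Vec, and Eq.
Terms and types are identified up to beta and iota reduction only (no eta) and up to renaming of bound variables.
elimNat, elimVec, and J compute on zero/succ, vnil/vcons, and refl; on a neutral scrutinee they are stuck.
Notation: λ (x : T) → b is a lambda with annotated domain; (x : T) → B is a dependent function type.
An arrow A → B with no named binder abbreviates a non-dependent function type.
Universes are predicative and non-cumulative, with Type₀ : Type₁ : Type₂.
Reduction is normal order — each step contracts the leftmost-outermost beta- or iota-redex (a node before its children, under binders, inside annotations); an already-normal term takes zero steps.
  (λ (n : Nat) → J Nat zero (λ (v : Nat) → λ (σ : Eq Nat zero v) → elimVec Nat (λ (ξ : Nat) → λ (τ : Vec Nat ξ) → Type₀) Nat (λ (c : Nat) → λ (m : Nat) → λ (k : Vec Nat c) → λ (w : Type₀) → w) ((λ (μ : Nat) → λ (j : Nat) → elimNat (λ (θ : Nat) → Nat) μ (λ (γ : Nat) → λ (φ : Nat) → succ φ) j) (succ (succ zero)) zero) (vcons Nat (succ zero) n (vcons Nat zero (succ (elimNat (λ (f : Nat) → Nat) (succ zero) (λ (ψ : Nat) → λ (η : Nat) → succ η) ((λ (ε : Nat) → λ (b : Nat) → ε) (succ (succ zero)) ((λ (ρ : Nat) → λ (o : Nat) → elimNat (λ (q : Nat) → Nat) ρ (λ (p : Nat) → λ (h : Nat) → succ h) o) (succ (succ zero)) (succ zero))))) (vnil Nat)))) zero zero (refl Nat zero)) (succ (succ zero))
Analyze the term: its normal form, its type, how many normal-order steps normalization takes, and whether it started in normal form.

reduced normal form:
  zero
type:
  Nat
steps to reach normal form (normal order): 2
started in normal form: no
first contracted redex: a beta-redex


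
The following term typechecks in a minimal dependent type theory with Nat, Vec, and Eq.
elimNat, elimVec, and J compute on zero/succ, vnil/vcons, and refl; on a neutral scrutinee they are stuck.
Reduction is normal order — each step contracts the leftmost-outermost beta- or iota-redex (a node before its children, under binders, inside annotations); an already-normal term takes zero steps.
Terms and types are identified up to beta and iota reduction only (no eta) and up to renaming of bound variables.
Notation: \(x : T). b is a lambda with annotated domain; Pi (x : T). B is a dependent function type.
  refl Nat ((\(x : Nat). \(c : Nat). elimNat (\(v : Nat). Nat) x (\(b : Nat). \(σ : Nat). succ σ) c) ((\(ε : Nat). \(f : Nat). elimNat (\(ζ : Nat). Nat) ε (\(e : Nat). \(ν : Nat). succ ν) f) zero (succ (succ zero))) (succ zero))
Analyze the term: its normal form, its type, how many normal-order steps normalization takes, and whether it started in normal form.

reduced normal form:
  refl Nat (succ (succ (succ zero)))
inferred type:
  Eq Nat (succ (succ (succ zero))) (succ (succ (succ zero)))
reduction steps (normal order): 15
already normal: no
first contracted redex: a beta-redex
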